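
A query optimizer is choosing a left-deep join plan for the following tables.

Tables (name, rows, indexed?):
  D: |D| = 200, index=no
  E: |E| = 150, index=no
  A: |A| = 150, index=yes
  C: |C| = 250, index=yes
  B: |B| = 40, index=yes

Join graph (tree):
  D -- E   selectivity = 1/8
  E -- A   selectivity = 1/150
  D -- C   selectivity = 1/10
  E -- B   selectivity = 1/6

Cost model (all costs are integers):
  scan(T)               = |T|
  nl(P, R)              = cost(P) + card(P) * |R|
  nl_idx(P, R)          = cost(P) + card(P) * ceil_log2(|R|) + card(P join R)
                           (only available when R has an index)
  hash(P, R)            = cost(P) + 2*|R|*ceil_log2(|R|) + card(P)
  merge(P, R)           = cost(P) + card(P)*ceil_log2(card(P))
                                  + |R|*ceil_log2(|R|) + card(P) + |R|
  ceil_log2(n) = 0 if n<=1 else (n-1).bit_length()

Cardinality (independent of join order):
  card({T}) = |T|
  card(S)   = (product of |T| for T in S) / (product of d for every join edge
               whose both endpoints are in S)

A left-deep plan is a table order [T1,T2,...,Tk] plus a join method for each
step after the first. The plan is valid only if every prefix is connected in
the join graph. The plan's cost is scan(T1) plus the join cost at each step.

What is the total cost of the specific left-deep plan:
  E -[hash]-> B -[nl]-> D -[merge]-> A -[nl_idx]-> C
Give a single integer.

1427130

step 1: scan E: cost=150, card=150
step 2: join B via hash
    card(P join B) = 150*40/(6) = 1000
    cost = 150 + 2*40*6 + 150 = 780
step 3: join D via nl
    card(P join D) = 1000*200/(8) = 25000
    cost = 780 + 1000*200 = 200780
step 4: join A via merge
    card(P join A) = 25000*150/(150) = 25000
    cost = 200780 + 25000*15 + 150*8 + 25000 + 150 = 602130
step 5: join C via nl_idx
    card(P join C) = 25000*250/(10) = 625000
    cost = 602130 + 25000*8 + 625000 = 1427130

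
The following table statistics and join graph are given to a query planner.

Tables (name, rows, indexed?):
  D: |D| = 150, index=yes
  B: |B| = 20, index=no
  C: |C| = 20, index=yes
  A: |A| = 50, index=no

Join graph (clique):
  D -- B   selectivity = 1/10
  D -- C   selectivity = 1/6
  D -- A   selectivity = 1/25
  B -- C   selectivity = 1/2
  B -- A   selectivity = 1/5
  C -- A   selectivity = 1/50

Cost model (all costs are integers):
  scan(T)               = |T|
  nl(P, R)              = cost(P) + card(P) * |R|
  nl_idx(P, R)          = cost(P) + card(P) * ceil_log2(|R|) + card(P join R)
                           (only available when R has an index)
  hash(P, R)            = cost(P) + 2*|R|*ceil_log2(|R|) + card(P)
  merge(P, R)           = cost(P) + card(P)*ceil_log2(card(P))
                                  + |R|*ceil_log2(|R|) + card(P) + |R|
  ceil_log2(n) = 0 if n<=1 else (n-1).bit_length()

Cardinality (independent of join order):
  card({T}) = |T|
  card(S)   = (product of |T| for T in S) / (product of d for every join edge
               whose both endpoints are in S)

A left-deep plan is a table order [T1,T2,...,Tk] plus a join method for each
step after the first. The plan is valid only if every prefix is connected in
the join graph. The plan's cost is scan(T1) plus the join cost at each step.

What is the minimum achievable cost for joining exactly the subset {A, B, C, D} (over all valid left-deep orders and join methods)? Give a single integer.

700

Selinger DP over subsets of {A,B,C,D}:
  {D}: scan cost=150, card=150
  {B}: scan cost=20, card=20
  {C}: scan cost=20, card=20
  {A}: scan cost=50, card=50
  {BD}: card=300; try (D,nl_idx)→480, (B,hash)→500, (D,merge)→1490, (B,merge)→1620, (D,hash)→2440, (D,nl)→3020 …(+1); best=480 via (D,nl_idx)
  {CD}: card=500; try (C,hash)→500, (D,nl_idx)→680, (C,nl_idx)→1400, (D,merge)→1490, (C,merge)→1620, (D,hash)→2440 …(+2); best=500 via (C,hash)
  {AD}: card=300; try (D,nl_idx)→750, (A,hash)→900, (D,merge)→1750, (A,merge)→1850, (D,hash)→2500, (D,nl)→7550 …(+1); best=750 via (D,nl_idx)
  {BC}: card=200; try (C,hash)→240, (B,hash)→240, (C,merge)→260, (B,merge)→260, (C,nl_idx)→320, (C,nl)→420 …(+1); best=240 via (C,hash)
  {AB}: card=200; try (B,hash)→300, (A,merge)→490, (B,merge)→520, (A,hash)→640, (A,nl)→1020, (B,nl)→1050; best=300 via (B,hash)
  {AC}: card=20; try (C,hash)→300, (C,nl_idx)→320, (A,merge)→490, (C,merge)→520, (A,hash)→640, (A,nl)→1020 …(+1); best=300 via (C,hash)
  {BCD}: card=500; try (C,hash)→980, (B,hash)→1200, (D,nl_idx)→2340, (C,nl_idx)→2480, (D,hash)→2840, (D,merge)→3390 …(+5); best=980 via (C,hash)
  {ABD}: card=120; try (B,hash)→1250, (A,hash)→1380, (D,nl_idx)→2020, (D,hash)→2900, (D,merge)→3450, (A,merge)→3830 …(+4); best=1250 via (B,hash)
  {ACD}: card=20; try (D,nl_idx)→480, (C,hash)→1250, (A,hash)→1600, (D,merge)→1770, (C,nl_idx)→2270, (D,hash)→2720 …(+5); best=480 via (D,nl_idx)
  {ABC}: card=40; try (B,hash)→520, (B,merge)→540, (C,hash)→700, (B,nl)→700, (A,hash)→1040, (C,nl_idx)→1340 …(+4); best=520 via (B,hash)
  {ABCD}: card=4; try (B,hash)→700, (B,merge)→720, (D,nl_idx)→844, (B,nl)→880, (C,hash)→1570, (C,nl_idx)→1854 …(+8); best=700 via (B,hash)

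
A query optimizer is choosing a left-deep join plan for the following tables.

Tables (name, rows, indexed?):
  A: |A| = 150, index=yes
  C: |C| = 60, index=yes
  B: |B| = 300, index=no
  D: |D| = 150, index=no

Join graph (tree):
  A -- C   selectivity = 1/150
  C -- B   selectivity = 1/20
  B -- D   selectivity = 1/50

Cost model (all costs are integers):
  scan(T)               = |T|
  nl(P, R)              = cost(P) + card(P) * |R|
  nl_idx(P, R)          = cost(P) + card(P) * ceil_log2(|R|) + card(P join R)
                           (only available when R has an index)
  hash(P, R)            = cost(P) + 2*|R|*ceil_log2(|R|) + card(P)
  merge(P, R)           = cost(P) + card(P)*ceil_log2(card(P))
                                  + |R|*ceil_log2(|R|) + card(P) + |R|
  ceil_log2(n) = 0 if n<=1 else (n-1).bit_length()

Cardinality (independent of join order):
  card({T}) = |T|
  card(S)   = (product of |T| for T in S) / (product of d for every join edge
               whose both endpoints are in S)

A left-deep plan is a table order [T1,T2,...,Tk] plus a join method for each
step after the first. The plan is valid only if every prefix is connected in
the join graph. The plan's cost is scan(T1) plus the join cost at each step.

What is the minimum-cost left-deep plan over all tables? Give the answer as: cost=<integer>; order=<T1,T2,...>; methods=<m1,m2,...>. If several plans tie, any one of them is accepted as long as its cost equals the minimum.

Selinger DP (subsets sized 1..n):
  {A}: scan cost=150, card=150
  {C}: scan cost=60, card=60
  {B}: scan cost=300, card=300
  {D}: scan cost=150, card=150
  {AC}: card=60; try (A,nl_idx)→600, (C,hash)→1020, (C,nl_idx)→1110, (A,merge)→1830, (C,merge)→1920, (A,hash)→2520 …(+2); best=600 via (A,nl_idx)
  {BC}: card=900; try (C,hash)→1320, (C,nl_idx)→3000, (B,merge)→3480, (C,merge)→3720, (B,hash)→5520, (B,nl)→18060 …(+1); best=1320 via (C,hash)
  {BD}: card=900; try (D,hash)→3000, (B,merge)→4500, (D,merge)→4650, (B,hash)→5700, (B,nl)→45150, (D,nl)→45300; best=3000 via (D,hash)
  {ABC}: card=900; try (B,merge)→4020, (A,hash)→4620, (B,hash)→6060, (A,nl_idx)→9420, (A,merge)→12570, (B,nl)→18600 …(+1); best=4020 via (B,merge)
  {BCD}: card=2700; try (D,hash)→4620, (C,hash)→4620, (C,nl_idx)→11100, (D,merge)→12570, (C,merge)→13320, (C,nl)→57000 …(+1); best=4620 via (D,hash)
  {ABCD}: card=2700; try (D,hash)→7320, (A,hash)→9720, (D,merge)→15270, (A,nl_idx)→28920, (A,merge)→41070, (D,nl)→139020 …(+1); best=7320 via (D,hash)

cost=7320; order=C,A,B,D; methods=nl_idx,merge,hash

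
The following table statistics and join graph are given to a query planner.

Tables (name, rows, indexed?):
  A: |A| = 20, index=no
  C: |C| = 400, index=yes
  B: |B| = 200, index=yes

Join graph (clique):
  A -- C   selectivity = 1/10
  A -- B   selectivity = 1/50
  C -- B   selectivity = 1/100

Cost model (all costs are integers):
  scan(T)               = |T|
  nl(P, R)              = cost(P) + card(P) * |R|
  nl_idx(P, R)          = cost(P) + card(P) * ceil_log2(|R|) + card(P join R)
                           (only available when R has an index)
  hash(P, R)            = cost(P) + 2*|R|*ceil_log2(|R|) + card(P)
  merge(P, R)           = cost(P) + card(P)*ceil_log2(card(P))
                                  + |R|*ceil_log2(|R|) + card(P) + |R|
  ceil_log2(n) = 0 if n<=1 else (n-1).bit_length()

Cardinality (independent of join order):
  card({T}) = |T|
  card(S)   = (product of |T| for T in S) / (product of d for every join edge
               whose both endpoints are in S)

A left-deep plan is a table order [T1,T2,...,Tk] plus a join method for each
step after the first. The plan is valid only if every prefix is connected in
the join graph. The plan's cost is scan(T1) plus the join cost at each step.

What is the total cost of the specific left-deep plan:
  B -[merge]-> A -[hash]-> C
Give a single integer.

9400

step 1: scan B: cost=200, card=200
step 2: join A via merge
    card(P join A) = 200*20/(50) = 80
    cost = 200 + 200*8 + 20*5 + 200 + 20 = 2120
step 3: join C via hash
    card(P join C) = 80*400/(10*100) = 32
    cost = 2120 + 2*400*9 + 80 = 9400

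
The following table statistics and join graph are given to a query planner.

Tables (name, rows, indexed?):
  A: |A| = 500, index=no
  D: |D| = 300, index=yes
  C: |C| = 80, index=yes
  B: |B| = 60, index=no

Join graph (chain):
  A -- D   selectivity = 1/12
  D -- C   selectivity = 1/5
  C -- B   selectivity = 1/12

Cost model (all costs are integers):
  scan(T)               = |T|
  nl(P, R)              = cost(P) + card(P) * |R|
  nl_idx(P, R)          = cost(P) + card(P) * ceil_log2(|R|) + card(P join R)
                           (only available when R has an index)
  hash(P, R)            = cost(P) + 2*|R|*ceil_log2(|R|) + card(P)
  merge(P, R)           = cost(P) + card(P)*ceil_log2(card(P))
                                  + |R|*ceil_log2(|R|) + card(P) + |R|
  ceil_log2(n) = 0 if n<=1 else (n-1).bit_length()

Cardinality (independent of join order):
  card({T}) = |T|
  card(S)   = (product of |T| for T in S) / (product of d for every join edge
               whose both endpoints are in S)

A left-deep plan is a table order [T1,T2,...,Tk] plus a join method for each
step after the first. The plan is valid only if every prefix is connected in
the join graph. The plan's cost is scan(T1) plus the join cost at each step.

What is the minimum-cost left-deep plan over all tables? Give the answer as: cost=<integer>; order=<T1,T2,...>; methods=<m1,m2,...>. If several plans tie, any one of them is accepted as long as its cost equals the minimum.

Selinger DP (subsets sized 1..n):
  {A}: scan cost=500, card=500
  {D}: scan cost=300, card=300
  {C}: scan cost=80, card=80
  {B}: scan cost=60, card=60
  {AD}: card=12500; try (D,hash)→6400, (A,merge)→8300, (D,merge)→8500, (A,hash)→9600, (D,nl_idx)→17500, (A,nl)→150300 …(+1); best=6400 via (D,hash)
  {CD}: card=4800; try (C,hash)→1720, (D,merge)→3720, (C,merge)→3940, (D,hash)→5560, (D,nl_idx)→5600, (C,nl_idx)→7200 …(+2); best=1720 via (C,hash)
  {BC}: card=400; try (C,nl_idx)→880, (B,hash)→880, (C,merge)→1120, (B,merge)→1140, (C,hash)→1240, (C,nl)→4860 …(+1); best=880 via (C,nl_idx)
  {ACD}: card=200000; try (A,hash)→15520, (C,hash)→20020, (A,merge)→73920, (C,merge)→194540, (C,nl_idx)→293900, (C,nl)→1006400 …(+1); best=15520 via (A,hash)
  {BCD}: card=24000; try (D,hash)→6680, (B,hash)→7240, (D,merge)→7880, (D,nl_idx)→28480, (B,merge)→69340, (D,nl)→120880 …(+1); best=6680 via (D,hash)
  {ABCD}: card=1000000; try (A,hash)→39680, (B,hash)→216240, (A,merge)→395680, (B,merge)→3815940, (A,nl)→12006680, (B,nl)→12015520; best=39680 via (A,hash)

cost=39680; order=B,C,D,A; methods=nl_idx,hash,hash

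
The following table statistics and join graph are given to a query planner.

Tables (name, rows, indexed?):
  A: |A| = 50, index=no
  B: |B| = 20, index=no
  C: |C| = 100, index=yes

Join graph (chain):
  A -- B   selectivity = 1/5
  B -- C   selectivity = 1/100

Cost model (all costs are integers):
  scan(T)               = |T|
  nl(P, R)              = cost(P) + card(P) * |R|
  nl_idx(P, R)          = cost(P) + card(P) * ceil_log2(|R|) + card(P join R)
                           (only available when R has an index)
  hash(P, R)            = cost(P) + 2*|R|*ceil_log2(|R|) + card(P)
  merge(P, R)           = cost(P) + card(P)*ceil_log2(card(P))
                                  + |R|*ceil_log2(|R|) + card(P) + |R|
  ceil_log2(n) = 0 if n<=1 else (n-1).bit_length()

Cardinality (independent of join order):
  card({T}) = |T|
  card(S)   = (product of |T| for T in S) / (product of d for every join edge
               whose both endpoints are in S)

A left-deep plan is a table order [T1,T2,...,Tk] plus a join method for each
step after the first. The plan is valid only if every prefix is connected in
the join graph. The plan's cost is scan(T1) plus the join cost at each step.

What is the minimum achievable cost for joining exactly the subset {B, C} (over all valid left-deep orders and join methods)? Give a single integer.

Selinger DP over subsets of {B,C}:
  {B}: scan cost=20, card=20
  {C}: scan cost=100, card=100
  {BC}: card=20; try (C,nl_idx)→180, (B,hash)→400, (C,merge)→940, (B,merge)→1020, (C,hash)→1440, (C,nl)→2020 …(+1); best=180 via (C,nl_idx)

180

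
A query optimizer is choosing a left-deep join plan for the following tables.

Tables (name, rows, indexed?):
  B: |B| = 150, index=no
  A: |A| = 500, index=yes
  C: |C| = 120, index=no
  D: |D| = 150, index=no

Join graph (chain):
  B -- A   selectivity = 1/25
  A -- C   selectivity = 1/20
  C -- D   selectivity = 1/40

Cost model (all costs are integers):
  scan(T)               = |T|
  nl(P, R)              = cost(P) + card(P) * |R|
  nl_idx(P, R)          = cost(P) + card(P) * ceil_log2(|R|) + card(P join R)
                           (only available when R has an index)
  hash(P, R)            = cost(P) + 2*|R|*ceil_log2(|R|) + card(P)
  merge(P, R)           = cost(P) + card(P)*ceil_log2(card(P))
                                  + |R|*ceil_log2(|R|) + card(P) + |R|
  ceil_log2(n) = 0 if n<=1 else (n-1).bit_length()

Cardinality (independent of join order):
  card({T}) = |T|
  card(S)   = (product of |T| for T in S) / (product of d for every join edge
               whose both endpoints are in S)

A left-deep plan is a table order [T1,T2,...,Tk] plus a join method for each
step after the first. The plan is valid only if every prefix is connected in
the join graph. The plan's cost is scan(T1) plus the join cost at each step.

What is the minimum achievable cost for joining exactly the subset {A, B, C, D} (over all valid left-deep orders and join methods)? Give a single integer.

Selinger DP over subsets of {A,B,C,D}:
  {B}: scan cost=150, card=150
  {A}: scan cost=500, card=500
  {C}: scan cost=120, card=120
  {D}: scan cost=150, card=150
  {AB}: card=3000; try (B,hash)→3400, (A,nl_idx)→4500, (A,merge)→6500, (B,merge)→6850, (A,hash)→9300, (A,nl)→75150 …(+1); best=3400 via (B,hash)
  {AC}: card=3000; try (C,hash)→2680, (A,nl_idx)→4200, (A,merge)→6080, (C,merge)→6460, (A,hash)→9240, (A,nl)→60120 …(+1); best=2680 via (C,hash)
  {CD}: card=450; try (C,hash)→1980, (D,merge)→2430, (C,merge)→2460, (D,hash)→2640, (D,nl)→18120, (C,nl)→18150; best=1980 via (C,hash)
  {ABC}: card=18000; try (C,hash)→8080, (B,hash)→8080, (B,merge)→43030, (C,merge)→43360, (C,nl)→363400, (B,nl)→452680; best=8080 via (C,hash)
  {ACD}: card=11250; try (D,hash)→8080, (A,hash)→11430, (A,merge)→11480, (A,nl_idx)→17280, (D,merge)→43030, (A,nl)→226980 …(+1); best=8080 via (D,hash)
  {ABCD}: card=67500; try (B,hash)→21730, (D,hash)→28480, (B,merge)→178180, (D,merge)→297430, (B,nl)→1695580, (D,nl)→2708080; best=21730 via (B,hash)

21730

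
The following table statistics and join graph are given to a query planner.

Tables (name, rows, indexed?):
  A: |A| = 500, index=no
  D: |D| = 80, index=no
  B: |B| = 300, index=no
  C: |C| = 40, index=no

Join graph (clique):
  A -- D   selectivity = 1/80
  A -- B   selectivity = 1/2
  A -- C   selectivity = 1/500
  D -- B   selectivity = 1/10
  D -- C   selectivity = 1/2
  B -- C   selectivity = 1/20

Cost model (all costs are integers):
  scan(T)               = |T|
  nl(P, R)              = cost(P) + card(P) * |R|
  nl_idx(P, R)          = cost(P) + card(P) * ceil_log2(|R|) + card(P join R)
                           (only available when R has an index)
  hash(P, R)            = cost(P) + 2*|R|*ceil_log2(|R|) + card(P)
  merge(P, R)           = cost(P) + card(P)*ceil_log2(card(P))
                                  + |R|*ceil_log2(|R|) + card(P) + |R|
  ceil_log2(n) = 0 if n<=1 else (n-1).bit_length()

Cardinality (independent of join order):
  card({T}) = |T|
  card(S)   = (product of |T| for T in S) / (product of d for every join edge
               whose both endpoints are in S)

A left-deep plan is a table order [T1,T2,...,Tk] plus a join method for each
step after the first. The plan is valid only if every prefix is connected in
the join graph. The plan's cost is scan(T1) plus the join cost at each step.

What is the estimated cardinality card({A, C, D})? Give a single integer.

20

Tables in S: A(500), C(40), D(80)
Edges inside S: A-D(d=80), A-C(d=500), D-C(d=2)
numerator = 500 * 40 * 80 = 1600000
denominator = 80 * 500 * 2 = 80000
card(S) = 1600000 / 80000 = 20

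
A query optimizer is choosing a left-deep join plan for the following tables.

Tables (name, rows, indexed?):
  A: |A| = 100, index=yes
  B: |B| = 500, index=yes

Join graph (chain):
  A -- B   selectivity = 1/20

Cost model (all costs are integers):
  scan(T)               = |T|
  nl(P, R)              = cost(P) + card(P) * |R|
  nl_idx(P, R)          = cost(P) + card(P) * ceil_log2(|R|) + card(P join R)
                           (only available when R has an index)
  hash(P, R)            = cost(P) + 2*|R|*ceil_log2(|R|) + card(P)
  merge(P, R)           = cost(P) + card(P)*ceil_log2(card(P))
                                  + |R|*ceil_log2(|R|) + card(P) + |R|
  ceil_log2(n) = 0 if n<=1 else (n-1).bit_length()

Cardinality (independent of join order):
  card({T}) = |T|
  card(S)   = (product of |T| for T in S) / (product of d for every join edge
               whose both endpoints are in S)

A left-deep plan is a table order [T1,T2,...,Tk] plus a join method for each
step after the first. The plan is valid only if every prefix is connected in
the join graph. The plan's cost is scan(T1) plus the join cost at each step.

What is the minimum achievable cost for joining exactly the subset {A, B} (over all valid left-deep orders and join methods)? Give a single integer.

Selinger DP over subsets of {A,B}:
  {A}: scan cost=100, card=100
  {B}: scan cost=500, card=500
  {AB}: card=2500; try (A,hash)→2400, (B,nl_idx)→3500, (B,merge)→5900, (A,merge)→6300, (A,nl_idx)→6500, (B,hash)→9200 …(+2); best=2400 via (A,hash)

2400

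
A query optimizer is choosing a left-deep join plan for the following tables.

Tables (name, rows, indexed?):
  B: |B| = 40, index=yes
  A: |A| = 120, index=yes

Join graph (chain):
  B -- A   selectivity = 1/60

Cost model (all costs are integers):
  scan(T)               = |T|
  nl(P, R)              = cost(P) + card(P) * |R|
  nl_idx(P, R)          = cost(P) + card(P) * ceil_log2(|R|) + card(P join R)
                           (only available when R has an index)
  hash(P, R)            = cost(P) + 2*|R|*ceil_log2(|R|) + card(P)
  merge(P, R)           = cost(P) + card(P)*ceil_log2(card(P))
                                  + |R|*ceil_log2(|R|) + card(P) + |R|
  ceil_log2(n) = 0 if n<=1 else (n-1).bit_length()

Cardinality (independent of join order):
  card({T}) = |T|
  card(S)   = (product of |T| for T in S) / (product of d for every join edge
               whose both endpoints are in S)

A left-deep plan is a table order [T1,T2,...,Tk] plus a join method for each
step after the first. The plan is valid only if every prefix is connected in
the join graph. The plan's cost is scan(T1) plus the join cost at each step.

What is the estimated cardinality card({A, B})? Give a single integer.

80

Tables in S: A(120), B(40)
Edges inside S: B-A(d=60)
numerator = 120 * 40 = 4800
denominator = 60 = 60
card(S) = 4800 / 60 = 80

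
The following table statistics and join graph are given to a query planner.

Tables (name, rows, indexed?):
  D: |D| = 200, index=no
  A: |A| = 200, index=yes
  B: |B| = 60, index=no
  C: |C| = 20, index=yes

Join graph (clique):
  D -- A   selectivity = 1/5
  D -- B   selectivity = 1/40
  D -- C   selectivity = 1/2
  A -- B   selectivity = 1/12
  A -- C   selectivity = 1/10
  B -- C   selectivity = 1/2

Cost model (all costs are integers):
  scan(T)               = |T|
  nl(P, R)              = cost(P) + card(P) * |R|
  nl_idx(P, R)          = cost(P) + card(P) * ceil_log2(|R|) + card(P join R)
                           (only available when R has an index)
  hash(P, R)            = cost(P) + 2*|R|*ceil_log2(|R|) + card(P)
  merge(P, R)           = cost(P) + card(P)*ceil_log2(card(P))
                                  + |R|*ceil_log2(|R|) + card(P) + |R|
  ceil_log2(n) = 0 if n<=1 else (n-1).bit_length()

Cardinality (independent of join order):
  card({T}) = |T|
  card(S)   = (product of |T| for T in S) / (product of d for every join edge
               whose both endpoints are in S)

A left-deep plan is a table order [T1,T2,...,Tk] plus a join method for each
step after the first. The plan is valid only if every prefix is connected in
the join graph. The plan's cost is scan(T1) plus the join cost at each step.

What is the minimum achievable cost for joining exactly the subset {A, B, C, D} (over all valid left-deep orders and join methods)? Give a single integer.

5720

Selinger DP over subsets of {A,B,C,D}:
  {D}: scan cost=200, card=200
  {A}: scan cost=200, card=200
  {B}: scan cost=60, card=60
  {C}: scan cost=20, card=20
  {AD}: card=8000; try (D,hash)→3600, (A,hash)→3600, (D,merge)→3800, (A,merge)→3800, (A,nl_idx)→9800, (D,nl)→40200 …(+1); best=3600 via (D,hash)
  {BD}: card=300; try (B,hash)→1120, (D,merge)→2280, (B,merge)→2420, (D,hash)→3320, (D,nl)→12060, (B,nl)→12200; best=1120 via (B,hash)
  {CD}: card=2000; try (C,hash)→600, (D,merge)→1940, (C,merge)→2120, (C,nl_idx)→3200, (D,hash)→3240, (D,nl)→4020 …(+1); best=600 via (C,hash)
  {AB}: card=1000; try (B,hash)→1120, (A,nl_idx)→1540, (A,merge)→2280, (B,merge)→2420, (A,hash)→3320, (A,nl)→12060 …(+1); best=1120 via (B,hash)
  {AC}: card=400; try (A,nl_idx)→580, (C,hash)→600, (C,nl_idx)→1600, (A,merge)→1940, (C,merge)→2120, (A,hash)→3240 …(+2); best=580 via (A,nl_idx)
  {BC}: card=600; try (C,hash)→320, (B,merge)→560, (C,merge)→600, (B,hash)→760, (C,nl_idx)→960, (B,nl)→1220 …(+1); best=320 via (C,hash)
  {ABD}: card=1000; try (A,nl_idx)→4520, (A,hash)→4620, (D,hash)→5320, (A,merge)→5920, (B,hash)→12320, (D,merge)→13920 …(+4); best=4520 via (A,nl_idx)
  {ACD}: card=8000; try (D,hash)→4180, (A,hash)→5800, (D,merge)→6380, (C,hash)→11800, (A,nl_idx)→24600, (A,merge)→26400 …(+5); best=4180 via (D,hash)
  {BCD}: card=1500; try (C,hash)→1620, (B,hash)→3320, (D,hash)→4120, (C,nl_idx)→4120, (C,merge)→4240, (C,nl)→7120 …(+4); best=1620 via (C,hash)
  {ABC}: card=1000; try (B,hash)→1700, (C,hash)→2320, (A,hash)→4120, (B,merge)→5000, (A,nl_idx)→6120, (C,nl_idx)→7120 …(+5); best=1700 via (B,hash)
  {ABCD}: card=500; try (C,hash)→5720, (D,hash)→5900, (A,hash)→6320, (C,nl_idx)→10020, (B,hash)→12900, (A,nl_idx)→14120 …(+8); best=5720 via (C,hash)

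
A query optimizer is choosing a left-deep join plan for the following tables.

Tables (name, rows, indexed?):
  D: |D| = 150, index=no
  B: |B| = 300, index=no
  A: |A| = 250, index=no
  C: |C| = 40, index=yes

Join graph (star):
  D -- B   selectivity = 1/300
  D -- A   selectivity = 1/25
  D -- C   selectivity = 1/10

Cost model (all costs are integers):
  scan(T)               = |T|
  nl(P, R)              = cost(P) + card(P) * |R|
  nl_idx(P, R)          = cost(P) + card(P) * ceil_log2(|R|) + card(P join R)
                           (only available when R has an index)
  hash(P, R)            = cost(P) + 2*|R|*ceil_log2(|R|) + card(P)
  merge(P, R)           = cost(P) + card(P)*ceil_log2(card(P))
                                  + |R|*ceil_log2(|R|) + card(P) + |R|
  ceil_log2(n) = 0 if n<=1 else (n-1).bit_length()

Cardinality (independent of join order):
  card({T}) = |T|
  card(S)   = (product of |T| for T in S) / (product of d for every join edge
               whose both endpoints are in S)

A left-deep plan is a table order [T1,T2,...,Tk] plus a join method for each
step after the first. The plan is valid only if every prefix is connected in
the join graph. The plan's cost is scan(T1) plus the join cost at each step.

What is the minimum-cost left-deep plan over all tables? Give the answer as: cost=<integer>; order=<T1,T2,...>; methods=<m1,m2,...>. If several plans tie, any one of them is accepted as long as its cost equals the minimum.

cost=8230; order=B,D,C,A; methods=hash,hash,hash

Selinger DP (subsets sized 1..n):
  {D}: scan cost=150, card=150
  {B}: scan cost=300, card=300
  {A}: scan cost=250, card=250
  {C}: scan cost=40, card=40
  {BD}: card=150; try (D,hash)→3000, (B,merge)→4500, (D,merge)→4650, (B,hash)→5700, (B,nl)→45150, (D,nl)→45300; best=3000 via (D,hash)
  {AD}: card=1500; try (D,hash)→2900, (A,merge)→3750, (D,merge)→3850, (A,hash)→4300, (A,nl)→37650, (D,nl)→37750; best=2900 via (D,hash)
  {CD}: card=600; try (C,hash)→780, (C,nl_idx)→1650, (D,merge)→1670, (C,merge)→1780, (D,hash)→2480, (D,nl)→6040 …(+1); best=780 via (C,hash)
  {ABD}: card=1500; try (A,merge)→6600, (A,hash)→7150, (B,hash)→9800, (B,merge)→23900, (A,nl)→40500, (B,nl)→452900; best=6600 via (A,merge)
  {BCD}: card=600; try (C,hash)→3630, (C,nl_idx)→4500, (C,merge)→4630, (B,hash)→6780, (C,nl)→9000, (B,merge)→10380 …(+1); best=3630 via (C,hash)
  {ACD}: card=6000; try (C,hash)→4880, (A,hash)→5380, (A,merge)→9630, (C,nl_idx)→17900, (C,merge)→21180, (C,nl)→62900 …(+1); best=4880 via (C,hash)
  {ABCD}: card=6000; try (A,hash)→8230, (C,hash)→8580, (A,merge)→12480, (B,hash)→16280, (C,nl_idx)→21600, (C,merge)→24880 …(+4); best=8230 via (A,hash)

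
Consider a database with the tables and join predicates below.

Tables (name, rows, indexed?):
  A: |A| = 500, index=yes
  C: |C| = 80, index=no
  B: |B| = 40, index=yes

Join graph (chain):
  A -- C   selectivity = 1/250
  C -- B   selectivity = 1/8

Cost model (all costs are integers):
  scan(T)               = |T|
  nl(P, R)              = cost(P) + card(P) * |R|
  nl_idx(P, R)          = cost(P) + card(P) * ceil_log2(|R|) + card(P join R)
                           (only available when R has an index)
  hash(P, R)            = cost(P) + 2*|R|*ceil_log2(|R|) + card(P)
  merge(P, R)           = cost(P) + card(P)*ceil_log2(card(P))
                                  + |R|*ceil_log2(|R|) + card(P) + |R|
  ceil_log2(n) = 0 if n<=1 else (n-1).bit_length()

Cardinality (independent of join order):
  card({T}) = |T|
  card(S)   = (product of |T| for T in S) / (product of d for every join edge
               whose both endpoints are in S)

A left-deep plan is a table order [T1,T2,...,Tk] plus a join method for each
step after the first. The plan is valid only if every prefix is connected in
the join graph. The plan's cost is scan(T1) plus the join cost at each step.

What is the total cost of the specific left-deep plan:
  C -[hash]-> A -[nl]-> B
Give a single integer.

15560

step 1: scan C: cost=80, card=80
step 2: join A via hash
    card(P join A) = 80*500/(250) = 160
    cost = 80 + 2*500*9 + 80 = 9160
step 3: join B via nl
    card(P join B) = 160*40/(8) = 800
    cost = 9160 + 160*40 = 15560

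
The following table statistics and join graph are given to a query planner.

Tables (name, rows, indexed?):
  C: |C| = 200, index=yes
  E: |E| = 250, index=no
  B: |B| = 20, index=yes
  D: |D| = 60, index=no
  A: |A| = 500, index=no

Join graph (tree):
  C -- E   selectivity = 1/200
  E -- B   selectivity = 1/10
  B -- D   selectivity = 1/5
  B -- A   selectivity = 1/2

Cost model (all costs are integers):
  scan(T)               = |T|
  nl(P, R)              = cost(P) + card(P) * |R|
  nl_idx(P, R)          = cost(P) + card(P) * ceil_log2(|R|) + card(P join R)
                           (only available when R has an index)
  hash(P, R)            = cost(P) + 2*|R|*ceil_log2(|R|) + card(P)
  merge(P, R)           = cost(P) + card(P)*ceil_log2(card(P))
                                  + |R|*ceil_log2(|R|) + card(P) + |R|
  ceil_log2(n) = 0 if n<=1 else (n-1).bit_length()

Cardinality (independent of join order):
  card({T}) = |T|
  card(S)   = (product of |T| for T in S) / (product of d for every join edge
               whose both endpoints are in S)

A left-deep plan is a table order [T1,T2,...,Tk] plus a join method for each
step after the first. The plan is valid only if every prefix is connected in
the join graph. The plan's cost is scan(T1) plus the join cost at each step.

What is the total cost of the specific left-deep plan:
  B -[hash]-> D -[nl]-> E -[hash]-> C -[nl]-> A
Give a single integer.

step 1: scan B: cost=20, card=20
step 2: join D via hash
    card(P join D) = 20*60/(5) = 240
    cost = 20 + 2*60*6 + 20 = 760
step 3: join E via nl
    card(P join E) = 240*250/(10) = 6000
    cost = 760 + 240*250 = 60760
step 4: join C via hash
    card(P join C) = 6000*200/(200) = 6000
    cost = 60760 + 2*200*8 + 6000 = 69960
step 5: join A via nl
    card(P join A) = 6000*500/(2) = 1500000
    cost = 69960 + 6000*500 = 3069960

3069960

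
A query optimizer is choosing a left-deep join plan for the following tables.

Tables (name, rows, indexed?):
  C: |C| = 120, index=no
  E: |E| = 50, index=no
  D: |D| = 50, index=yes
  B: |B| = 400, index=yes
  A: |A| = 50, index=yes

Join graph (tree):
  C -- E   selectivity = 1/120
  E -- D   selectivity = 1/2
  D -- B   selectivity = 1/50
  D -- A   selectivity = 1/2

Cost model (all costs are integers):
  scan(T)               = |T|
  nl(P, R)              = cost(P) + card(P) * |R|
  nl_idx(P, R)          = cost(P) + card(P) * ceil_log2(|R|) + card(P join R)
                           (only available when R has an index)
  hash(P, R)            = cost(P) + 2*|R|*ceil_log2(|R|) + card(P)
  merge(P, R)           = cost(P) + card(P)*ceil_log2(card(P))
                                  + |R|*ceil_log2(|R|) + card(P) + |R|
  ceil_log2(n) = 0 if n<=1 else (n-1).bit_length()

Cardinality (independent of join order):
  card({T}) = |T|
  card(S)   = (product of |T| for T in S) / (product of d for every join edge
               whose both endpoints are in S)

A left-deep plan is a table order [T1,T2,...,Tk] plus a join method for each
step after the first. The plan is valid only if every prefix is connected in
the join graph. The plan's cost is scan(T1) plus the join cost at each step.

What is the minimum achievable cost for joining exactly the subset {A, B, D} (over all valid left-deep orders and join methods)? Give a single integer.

Selinger DP over subsets of {A,B,D}:
  {D}: scan cost=50, card=50
  {B}: scan cost=400, card=400
  {A}: scan cost=50, card=50
  {BD}: card=400; try (B,nl_idx)→900, (D,hash)→1400, (D,nl_idx)→3200, (B,merge)→4400, (D,merge)→4750, (B,hash)→7300 …(+2); best=900 via (B,nl_idx)
  {AD}: card=1250; try (D,hash)→700, (A,hash)→700, (D,merge)→750, (A,merge)→750, (D,nl_idx)→1600, (A,nl_idx)→1600 …(+2); best=700 via (D,hash)
  {ABD}: card=10000; try (A,hash)→1900, (A,merge)→5250, (B,hash)→9150, (A,nl_idx)→13300, (B,merge)→19700, (A,nl)→20900 …(+2); best=1900 via (A,hash)

1900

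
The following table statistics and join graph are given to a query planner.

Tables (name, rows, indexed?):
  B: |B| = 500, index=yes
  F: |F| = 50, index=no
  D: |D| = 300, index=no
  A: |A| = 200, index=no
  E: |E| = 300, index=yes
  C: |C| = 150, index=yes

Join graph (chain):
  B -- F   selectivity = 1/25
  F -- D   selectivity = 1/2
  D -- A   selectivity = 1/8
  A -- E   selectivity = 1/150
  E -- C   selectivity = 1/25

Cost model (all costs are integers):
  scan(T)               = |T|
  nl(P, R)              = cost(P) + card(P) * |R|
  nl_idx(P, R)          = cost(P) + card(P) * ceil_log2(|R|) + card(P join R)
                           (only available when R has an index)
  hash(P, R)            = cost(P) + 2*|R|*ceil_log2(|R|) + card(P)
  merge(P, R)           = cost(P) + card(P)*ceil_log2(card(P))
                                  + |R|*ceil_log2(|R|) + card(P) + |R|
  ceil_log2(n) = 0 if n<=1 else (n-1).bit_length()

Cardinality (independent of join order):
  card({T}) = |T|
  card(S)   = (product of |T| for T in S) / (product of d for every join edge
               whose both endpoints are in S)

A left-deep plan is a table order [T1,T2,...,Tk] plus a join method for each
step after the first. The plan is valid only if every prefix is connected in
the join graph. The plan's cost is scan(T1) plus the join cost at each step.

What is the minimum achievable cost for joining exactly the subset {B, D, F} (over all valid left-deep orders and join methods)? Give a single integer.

7900

Selinger DP over subsets of {B,D,F}:
  {B}: scan cost=500, card=500
  {F}: scan cost=50, card=50
  {D}: scan cost=300, card=300
  {BF}: card=1000; try (B,nl_idx)→1500, (F,hash)→1600, (B,merge)→5400, (F,merge)→5850, (B,hash)→9100, (B,nl)→25050 …(+1); best=1500 via (B,nl_idx)
  {DF}: card=7500; try (F,hash)→1200, (D,merge)→3400, (F,merge)→3650, (D,hash)→5500, (D,nl)→15050, (F,nl)→15300; best=1200 via (F,hash)
  {BDF}: card=150000; try (D,hash)→7900, (D,merge)→15500, (B,hash)→17700, (B,merge)→111200, (B,nl_idx)→218700, (D,nl)→301500 …(+1); best=7900 via (D,hash)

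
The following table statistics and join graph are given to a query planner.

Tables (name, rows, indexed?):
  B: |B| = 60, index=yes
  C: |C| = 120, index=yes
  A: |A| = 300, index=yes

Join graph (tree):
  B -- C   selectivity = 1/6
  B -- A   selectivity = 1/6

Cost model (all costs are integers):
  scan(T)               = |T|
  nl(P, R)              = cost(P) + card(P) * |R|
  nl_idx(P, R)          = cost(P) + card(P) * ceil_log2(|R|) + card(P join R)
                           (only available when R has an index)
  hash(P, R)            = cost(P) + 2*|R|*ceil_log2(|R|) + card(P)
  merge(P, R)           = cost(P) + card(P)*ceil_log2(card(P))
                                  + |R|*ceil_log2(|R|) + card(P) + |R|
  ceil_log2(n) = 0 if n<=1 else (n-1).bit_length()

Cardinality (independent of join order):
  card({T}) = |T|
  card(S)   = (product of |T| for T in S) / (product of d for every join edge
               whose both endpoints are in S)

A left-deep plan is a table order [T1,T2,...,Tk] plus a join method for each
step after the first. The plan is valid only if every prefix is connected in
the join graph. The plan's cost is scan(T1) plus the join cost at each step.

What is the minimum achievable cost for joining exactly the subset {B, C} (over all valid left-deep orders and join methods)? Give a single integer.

Selinger DP over subsets of {B,C}:
  {B}: scan cost=60, card=60
  {C}: scan cost=120, card=120
  {BC}: card=1200; try (B,hash)→960, (C,merge)→1440, (B,merge)→1500, (C,nl_idx)→1680, (C,hash)→1800, (B,nl_idx)→2040 …(+2); best=960 via (B,hash)

960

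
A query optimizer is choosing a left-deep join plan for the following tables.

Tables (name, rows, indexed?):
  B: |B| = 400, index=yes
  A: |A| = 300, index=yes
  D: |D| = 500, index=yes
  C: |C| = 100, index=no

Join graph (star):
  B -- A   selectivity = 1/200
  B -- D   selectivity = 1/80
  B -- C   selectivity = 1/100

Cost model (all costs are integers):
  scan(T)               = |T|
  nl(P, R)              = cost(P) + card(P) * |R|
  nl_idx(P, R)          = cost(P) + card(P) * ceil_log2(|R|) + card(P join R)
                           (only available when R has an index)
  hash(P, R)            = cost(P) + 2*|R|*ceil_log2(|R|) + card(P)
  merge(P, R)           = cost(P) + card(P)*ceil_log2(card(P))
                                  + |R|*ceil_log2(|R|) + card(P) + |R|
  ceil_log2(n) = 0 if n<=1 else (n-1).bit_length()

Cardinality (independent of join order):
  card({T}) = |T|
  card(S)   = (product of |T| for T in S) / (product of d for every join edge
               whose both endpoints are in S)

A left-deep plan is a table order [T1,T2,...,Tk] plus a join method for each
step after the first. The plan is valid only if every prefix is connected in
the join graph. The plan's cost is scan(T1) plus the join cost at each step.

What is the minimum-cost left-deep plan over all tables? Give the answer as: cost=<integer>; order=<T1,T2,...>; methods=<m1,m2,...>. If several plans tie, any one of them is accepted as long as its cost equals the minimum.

cost=14750; order=A,B,C,D; methods=nl_idx,hash,nl_idx

Selinger DP (subsets sized 1..n):
  {B}: scan cost=400, card=400
  {A}: scan cost=300, card=300
  {D}: scan cost=500, card=500
  {C}: scan cost=100, card=100
  {AB}: card=600; try (B,nl_idx)→3600, (A,nl_idx)→4600, (A,hash)→6200, (B,merge)→7300, (A,merge)→7400, (B,hash)→7800 …(+2); best=3600 via (B,nl_idx)
  {BD}: card=2500; try (D,nl_idx)→6500, (B,nl_idx)→7500, (B,hash)→8200, (D,merge)→9400, (B,merge)→9500, (D,hash)→9800 …(+2); best=6500 via (D,nl_idx)
  {BC}: card=400; try (B,nl_idx)→1400, (C,hash)→2200, (B,merge)→4900, (C,merge)→5200, (B,hash)→7400, (B,nl)→40100 …(+1); best=1400 via (B,nl_idx)
  {ABD}: card=3750; try (D,nl_idx)→12750, (D,hash)→13200, (A,hash)→14400, (D,merge)→15200, (A,nl_idx)→32750, (A,merge)→42000 …(+2); best=12750 via (D,nl_idx)
  {ABC}: card=600; try (C,hash)→5600, (A,nl_idx)→5600, (A,hash)→7200, (A,merge)→8400, (C,merge)→11000, (C,nl)→63600 …(+1); best=5600 via (C,hash)
  {BCD}: card=2500; try (D,nl_idx)→7500, (D,merge)→10400, (C,hash)→10400, (D,hash)→10800, (C,merge)→39800, (D,nl)→201400 …(+1); best=7500 via (D,nl_idx)
  {ABCD}: card=3750; try (D,nl_idx)→14750, (D,hash)→15200, (A,hash)→15400, (D,merge)→17200, (C,hash)→17900, (A,nl_idx)→33750 …(+5); best=14750 via (D,nl_idx)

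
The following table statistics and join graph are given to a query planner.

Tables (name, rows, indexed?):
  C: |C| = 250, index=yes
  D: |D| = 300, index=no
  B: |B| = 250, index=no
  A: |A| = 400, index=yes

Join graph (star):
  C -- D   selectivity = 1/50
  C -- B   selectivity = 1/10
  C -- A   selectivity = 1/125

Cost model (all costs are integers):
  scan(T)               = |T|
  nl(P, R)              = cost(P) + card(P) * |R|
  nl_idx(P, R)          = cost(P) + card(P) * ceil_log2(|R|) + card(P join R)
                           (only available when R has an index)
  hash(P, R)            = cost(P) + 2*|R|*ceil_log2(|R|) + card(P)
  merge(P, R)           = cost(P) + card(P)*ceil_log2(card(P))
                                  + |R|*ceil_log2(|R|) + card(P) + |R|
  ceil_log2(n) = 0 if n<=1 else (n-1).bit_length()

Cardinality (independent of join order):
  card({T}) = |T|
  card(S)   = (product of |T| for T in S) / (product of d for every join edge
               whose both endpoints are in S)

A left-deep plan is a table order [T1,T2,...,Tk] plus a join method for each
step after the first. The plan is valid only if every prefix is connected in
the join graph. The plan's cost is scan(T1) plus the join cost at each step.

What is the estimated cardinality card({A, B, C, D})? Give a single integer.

120000

Tables in S: A(400), B(250), C(250), D(300)
Edges inside S: C-D(d=50), C-B(d=10), C-A(d=125)
numerator = 400 * 250 * 250 * 300 = 7500000000
denominator = 50 * 10 * 125 = 62500
card(S) = 7500000000 / 62500 = 120000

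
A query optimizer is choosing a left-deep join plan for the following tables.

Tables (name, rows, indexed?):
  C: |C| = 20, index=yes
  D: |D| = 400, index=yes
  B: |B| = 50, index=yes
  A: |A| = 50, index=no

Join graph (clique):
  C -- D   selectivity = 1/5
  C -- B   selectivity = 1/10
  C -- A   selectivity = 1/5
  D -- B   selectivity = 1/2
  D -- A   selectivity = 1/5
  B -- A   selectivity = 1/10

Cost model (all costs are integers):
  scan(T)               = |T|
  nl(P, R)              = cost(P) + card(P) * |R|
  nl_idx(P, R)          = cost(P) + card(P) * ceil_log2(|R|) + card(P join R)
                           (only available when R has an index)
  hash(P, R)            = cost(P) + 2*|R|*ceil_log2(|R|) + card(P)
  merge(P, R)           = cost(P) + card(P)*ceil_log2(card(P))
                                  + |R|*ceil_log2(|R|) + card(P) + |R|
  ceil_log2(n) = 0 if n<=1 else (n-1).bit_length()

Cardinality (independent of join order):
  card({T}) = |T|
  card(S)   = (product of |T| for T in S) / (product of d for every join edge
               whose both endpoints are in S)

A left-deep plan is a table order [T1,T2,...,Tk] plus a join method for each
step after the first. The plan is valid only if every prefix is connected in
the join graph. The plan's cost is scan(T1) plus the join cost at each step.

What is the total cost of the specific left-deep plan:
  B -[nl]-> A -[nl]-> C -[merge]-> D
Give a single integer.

step 1: scan B: cost=50, card=50
step 2: join A via nl
    card(P join A) = 50*50/(10) = 250
    cost = 50 + 50*50 = 2550
step 3: join C via nl
    card(P join C) = 250*20/(10*5) = 100
    cost = 2550 + 250*20 = 7550
step 4: join D via merge
    card(P join D) = 100*400/(5*2*5) = 800
    cost = 7550 + 100*7 + 400*9 + 100 + 400 = 12350

12350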